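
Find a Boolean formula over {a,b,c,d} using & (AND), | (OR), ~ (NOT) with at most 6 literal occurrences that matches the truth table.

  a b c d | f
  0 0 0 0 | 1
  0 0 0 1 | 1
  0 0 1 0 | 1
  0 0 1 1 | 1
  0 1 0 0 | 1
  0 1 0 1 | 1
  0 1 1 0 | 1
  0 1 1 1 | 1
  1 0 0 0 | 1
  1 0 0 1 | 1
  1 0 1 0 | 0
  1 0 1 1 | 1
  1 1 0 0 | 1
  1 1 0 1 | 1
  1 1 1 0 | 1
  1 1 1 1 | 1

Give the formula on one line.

((~c | (~a | b)) | (d & ~b))

  ~c = 1100110011001100
  ~a = 1111111100000000
  (~a | b) = 1111111100001111
  (~c | (~a | b)) = 1111111111001111
  ~b = 1111000011110000
  (d & ~b) = 0101000001010000
  ((~c | (~a | b)) | (d & ~b)) = 1111111111011111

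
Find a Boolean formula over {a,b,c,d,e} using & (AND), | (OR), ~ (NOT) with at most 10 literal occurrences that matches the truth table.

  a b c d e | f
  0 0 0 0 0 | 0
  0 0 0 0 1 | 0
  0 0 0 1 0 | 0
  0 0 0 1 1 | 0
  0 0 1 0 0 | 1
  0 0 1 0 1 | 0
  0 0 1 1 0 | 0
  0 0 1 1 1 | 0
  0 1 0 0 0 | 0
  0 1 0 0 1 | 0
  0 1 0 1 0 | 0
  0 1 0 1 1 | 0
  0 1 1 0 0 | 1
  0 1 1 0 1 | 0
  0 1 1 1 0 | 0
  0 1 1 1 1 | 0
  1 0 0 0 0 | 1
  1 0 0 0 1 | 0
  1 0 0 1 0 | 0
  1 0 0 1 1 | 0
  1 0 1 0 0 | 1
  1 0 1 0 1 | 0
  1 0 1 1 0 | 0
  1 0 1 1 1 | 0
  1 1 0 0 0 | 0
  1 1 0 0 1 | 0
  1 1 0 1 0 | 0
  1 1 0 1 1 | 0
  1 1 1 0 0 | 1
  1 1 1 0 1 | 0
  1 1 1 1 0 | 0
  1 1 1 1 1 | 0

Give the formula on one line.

  ~d = 11001100110011001100110011001100
  ~e = 10101010101010101010101010101010
  (~d & ~e) = 10001000100010001000100010001000
  ~b = 11111111000000001111111100000000
  (~d & c) = 00001100000011000000110000001100
  ((~d & c) | a) = 00001100000011001111111111111111
  (~b & ((~d & c) | a)) = 00001100000000001111111100000000
  (e | (~b & ((~d & c) | a))) = 01011101010101011111111101010101
  ((e | (~b & ((~d & c) | a))) | c) = 01011111010111111111111101011111
  ((~d & ~e) & ((e | (~b & ((~d & c) | a))) | c)) = 00001000000010001000100000001000

((~d & ~e) & ((e | (~b & ((~d & c) | a))) | c))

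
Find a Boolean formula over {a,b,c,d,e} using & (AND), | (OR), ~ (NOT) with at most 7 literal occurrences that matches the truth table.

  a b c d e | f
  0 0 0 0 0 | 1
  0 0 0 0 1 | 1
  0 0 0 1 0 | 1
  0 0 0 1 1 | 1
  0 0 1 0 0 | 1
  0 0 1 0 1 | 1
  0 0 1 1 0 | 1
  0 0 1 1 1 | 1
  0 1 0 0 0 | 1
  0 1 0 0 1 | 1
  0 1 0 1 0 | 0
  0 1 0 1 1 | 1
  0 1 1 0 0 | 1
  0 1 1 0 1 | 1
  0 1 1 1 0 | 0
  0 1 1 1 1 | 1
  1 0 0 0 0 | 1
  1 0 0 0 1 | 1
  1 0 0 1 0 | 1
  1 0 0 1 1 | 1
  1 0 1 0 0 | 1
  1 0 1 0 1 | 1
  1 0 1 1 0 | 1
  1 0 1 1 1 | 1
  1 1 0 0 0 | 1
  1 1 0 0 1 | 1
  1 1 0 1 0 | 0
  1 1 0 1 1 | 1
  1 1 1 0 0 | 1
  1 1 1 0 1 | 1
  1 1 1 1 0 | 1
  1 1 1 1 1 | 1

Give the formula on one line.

((~d | ~b) | (e | (c & a)))

  ~d = 11001100110011001100110011001100
  ~b = 11111111000000001111111100000000
  (~d | ~b) = 11111111110011001111111111001100
  (c & a) = 00000000000000000000111100001111
  (e | (c & a)) = 01010101010101010101111101011111
  ((~d | ~b) | (e | (c & a))) = 11111111110111011111111111011111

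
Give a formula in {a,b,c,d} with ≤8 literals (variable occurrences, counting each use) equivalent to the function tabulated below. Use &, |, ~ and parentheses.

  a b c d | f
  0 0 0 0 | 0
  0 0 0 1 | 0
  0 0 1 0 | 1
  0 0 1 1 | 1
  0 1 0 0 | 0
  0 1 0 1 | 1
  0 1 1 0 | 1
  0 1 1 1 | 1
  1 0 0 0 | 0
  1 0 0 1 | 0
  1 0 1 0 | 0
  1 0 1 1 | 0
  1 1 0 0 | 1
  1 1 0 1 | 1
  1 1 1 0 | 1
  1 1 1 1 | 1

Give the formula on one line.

((b | ((c | b) & ~a)) & (d | (c | a)))

  (c | b) = 0011111100111111
  ~a = 1111111100000000
  ((c | b) & ~a) = 0011111100000000
  (b | ((c | b) & ~a)) = 0011111100001111
  (c | a) = 0011001111111111
  (d | (c | a)) = 0111011111111111
  ((b | ((c | b) & ~a)) & (d | (c | a))) = 0011011100001111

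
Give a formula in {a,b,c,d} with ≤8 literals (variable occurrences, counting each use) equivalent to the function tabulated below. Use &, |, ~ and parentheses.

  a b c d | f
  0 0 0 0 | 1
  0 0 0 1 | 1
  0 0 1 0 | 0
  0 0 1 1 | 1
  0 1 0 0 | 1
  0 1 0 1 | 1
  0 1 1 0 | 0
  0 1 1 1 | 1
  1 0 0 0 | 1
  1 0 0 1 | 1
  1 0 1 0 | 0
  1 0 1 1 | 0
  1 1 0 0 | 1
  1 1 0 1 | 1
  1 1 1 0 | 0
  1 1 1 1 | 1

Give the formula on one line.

(~c | (d & (b | (~b & ~a))))

  ~c = 1100110011001100
  ~b = 1111000011110000
  ~a = 1111111100000000
  (~b & ~a) = 1111000000000000
  (b | (~b & ~a)) = 1111111100001111
  (d & (b | (~b & ~a))) = 0101010100000101
  (~c | (d & (b | (~b & ~a)))) = 1101110111001101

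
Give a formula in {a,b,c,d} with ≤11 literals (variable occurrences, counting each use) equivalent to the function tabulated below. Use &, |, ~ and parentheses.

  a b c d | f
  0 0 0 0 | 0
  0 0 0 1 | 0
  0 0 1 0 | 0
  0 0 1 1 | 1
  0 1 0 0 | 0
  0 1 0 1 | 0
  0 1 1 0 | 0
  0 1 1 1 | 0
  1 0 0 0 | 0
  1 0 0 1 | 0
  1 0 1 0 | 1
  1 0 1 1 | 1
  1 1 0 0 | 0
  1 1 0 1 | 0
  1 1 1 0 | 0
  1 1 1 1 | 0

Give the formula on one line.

((c & ((d & ~b) | ~c)) | ((a | b) & (~b & c)))

  ~b = 1111000011110000
  (d & ~b) = 0101000001010000
  ~c = 1100110011001100
  ((d & ~b) | ~c) = 1101110011011100
  (c & ((d & ~b) | ~c)) = 0001000000010000
  (a | b) = 0000111111111111
  (~b & c) = 0011000000110000
  ((a | b) & (~b & c)) = 0000000000110000
  ((c & ((d & ~b) | ~c)) | ((a | b) & (~b & c))) = 0001000000110000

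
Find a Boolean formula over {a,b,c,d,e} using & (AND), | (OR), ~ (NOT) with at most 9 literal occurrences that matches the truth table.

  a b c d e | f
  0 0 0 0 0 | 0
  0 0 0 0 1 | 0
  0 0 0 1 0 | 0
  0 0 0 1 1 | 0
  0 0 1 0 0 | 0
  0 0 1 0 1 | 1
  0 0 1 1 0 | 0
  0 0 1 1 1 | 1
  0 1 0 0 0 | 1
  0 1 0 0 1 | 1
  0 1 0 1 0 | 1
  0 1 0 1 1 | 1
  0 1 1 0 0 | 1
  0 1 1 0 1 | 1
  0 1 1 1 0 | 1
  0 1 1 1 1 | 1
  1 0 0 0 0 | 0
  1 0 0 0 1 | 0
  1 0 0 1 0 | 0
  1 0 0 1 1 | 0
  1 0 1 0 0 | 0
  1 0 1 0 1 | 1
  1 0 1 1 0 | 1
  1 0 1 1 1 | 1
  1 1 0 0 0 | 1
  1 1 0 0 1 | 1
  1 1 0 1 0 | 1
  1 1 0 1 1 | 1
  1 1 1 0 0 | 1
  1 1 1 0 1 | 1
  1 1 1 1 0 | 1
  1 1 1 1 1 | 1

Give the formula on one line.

  (d | e) = 01110111011101110111011101110111
  ((d | e) & c) = 00000111000001110000011100000111
  (((d | e) & c) & a) = 00000000000000000000011100000111
  ((((d | e) & c) & a) & d) = 00000000000000000000001100000011
  (e | ((((d | e) & c) & a) & d)) = 01010101010101010101011101010111
  ((e | ((((d | e) & c) & a) & d)) & c) = 00000101000001010000011100000111
  (((e | ((((d | e) & c) & a) & d)) & c) | b) = 00000101111111110000011111111111

(((e | ((((d | e) & c) & a) & d)) & c) | b)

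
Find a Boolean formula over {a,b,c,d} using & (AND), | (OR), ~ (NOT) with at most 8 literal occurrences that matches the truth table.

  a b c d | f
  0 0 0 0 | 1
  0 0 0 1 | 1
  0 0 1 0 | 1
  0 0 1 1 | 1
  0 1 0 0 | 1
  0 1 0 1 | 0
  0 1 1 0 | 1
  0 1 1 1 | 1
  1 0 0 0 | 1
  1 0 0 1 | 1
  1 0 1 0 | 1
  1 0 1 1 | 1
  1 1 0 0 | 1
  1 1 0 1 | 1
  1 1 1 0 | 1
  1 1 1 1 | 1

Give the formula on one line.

  ~b = 1111000011110000
  (~b | a) = 1111000011111111
  ~d = 1010101010101010
  (c | ~b) = 1111001111110011
  (~d | (c | ~b)) = 1111101111111011
  ((~b | a) | (~d | (c | ~b))) = 1111101111111111

((~b | a) | (~d | (c | ~b)))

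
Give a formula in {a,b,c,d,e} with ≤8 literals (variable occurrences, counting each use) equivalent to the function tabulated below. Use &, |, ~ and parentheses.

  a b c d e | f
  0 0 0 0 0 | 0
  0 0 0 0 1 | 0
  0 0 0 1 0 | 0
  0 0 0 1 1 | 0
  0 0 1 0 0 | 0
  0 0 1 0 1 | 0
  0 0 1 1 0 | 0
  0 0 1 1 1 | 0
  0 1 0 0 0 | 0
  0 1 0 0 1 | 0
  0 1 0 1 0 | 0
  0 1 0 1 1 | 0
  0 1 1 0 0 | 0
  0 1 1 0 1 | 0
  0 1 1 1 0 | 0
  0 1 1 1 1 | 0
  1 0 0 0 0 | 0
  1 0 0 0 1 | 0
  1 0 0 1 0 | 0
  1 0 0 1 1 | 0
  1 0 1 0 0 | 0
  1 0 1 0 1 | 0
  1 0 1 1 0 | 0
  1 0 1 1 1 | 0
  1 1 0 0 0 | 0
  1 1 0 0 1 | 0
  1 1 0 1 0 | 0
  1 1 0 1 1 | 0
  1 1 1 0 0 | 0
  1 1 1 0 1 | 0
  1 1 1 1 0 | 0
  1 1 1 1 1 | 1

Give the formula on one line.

  (c & e) = 00000101000001010000010100000101
  (e & a) = 00000000000000000101010101010101
  ((c & e) & (e & a)) = 00000000000000000000010100000101
  (d & b) = 00000000001100110000000000110011
  (((c & e) & (e & a)) & (d & b)) = 00000000000000000000000000000001

(((c & e) & (e & a)) & (d & b))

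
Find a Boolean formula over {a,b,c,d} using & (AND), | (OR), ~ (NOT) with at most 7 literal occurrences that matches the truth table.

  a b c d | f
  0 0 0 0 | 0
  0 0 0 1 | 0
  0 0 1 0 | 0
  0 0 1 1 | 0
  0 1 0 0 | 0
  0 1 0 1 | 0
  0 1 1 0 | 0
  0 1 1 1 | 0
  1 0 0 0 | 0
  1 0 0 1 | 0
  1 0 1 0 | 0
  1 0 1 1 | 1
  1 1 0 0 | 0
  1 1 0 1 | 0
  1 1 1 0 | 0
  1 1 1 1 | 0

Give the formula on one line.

  ~b = 1111000011110000
  (d & ~b) = 0101000001010000
  (c & (d & ~b)) = 0001000000010000
  (a & (c & (d & ~b))) = 0000000000010000

(a & (c & (d & ~b)))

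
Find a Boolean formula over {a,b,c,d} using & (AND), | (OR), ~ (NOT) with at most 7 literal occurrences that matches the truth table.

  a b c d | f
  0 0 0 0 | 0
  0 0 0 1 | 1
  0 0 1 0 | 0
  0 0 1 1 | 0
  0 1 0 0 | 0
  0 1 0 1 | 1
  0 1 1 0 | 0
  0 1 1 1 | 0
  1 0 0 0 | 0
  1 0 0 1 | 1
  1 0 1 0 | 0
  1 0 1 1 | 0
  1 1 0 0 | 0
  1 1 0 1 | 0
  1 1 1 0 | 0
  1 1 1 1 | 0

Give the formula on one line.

  ~a = 1111111100000000
  ~b = 1111000011110000
  (~a | ~b) = 1111111111110000
  ((~a | ~b) & d) = 0101010101010000
  ~c = 1100110011001100
  (((~a | ~b) & d) & ~c) = 0100010001000000

(((~a | ~b) & d) & ~c)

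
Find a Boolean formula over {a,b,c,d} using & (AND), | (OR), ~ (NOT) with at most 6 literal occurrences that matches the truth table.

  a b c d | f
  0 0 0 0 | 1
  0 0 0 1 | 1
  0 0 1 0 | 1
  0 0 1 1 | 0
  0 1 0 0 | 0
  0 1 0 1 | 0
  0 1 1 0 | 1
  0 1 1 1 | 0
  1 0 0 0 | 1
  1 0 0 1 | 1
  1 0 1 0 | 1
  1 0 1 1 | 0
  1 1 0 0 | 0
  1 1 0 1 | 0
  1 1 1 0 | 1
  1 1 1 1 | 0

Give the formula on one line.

  ~d = 1010101010101010
  (~d & c) = 0010001000100010
  ~c = 1100110011001100
  ((~d & c) | ~c) = 1110111011101110
  ~b = 1111000011110000
  (c | ~b) = 1111001111110011
  (((~d & c) | ~c) & (c | ~b)) = 1110001011100010

(((~d & c) | ~c) & (c | ~b))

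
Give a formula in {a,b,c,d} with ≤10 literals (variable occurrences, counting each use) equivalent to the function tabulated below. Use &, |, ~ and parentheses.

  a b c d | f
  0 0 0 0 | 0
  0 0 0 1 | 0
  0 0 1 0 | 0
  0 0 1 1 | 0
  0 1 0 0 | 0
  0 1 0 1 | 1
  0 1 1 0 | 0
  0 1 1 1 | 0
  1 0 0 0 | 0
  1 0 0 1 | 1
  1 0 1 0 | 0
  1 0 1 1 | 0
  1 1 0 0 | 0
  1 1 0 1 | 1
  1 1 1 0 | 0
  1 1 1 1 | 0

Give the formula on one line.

((((c & a) | d) & ((a | c) | (b | ~d))) & ~c)

  (c & a) = 0000000000110011
  ((c & a) | d) = 0101010101110111
  (a | c) = 0011001111111111
  ~d = 1010101010101010
  (b | ~d) = 1010111110101111
  ((a | c) | (b | ~d)) = 1011111111111111
  (((c & a) | d) & ((a | c) | (b | ~d))) = 0001010101110111
  ~c = 1100110011001100
  ((((c & a) | d) & ((a | c) | (b | ~d))) & ~c) = 0000010001000100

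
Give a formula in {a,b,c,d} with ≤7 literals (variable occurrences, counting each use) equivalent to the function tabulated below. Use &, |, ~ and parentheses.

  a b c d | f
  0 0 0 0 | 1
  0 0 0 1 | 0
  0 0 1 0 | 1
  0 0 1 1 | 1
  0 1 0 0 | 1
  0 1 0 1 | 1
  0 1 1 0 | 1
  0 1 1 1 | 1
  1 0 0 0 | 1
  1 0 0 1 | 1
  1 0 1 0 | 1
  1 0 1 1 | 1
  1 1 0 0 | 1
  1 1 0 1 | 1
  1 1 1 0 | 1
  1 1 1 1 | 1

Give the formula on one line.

  ~a = 1111111100000000
  (~a | b) = 1111111100001111
  (b & d) = 0000010100000101
  ((b & d) | c) = 0011011100110111
  ((~a | b) & ((b & d) | c)) = 0011011100000111
  ~d = 1010101010101010
  (a | ~d) = 1010101011111111
  (((~a | b) & ((b & d) | c)) | (a | ~d)) = 1011111111111111

(((~a | b) & ((b & d) | c)) | (a | ~d))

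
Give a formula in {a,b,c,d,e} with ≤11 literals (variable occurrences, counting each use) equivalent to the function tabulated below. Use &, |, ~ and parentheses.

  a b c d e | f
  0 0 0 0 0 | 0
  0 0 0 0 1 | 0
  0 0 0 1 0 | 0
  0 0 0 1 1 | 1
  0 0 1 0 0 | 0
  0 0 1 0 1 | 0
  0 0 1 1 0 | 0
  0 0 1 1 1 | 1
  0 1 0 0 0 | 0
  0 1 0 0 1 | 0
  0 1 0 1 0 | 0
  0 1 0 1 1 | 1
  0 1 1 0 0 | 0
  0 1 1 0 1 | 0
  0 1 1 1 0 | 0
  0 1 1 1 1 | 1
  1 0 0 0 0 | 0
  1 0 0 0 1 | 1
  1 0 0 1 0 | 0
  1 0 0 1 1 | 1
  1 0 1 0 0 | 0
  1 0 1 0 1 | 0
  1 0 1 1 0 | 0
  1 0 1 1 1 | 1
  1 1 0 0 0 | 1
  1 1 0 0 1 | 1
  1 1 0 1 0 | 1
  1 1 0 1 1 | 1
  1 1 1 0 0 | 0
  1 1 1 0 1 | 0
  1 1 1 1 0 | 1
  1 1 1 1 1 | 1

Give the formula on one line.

  (d | c) = 00111111001111110011111100111111
  ((d | c) & e) = 00010101000101010001010100010101
  (a | ((d | c) & e)) = 00010101000101011111111111111111
  (b | e) = 01010101111111110101010111111111
  ~c = 11110000111100001111000011110000
  (d | ~c) = 11110011111100111111001111110011
  ((b | e) & (d | ~c)) = 01010001111100110101000111110011
  ((a | ((d | c) & e)) & ((b | e) & (d | ~c))) = 00010001000100010101000111110011

((a | ((d | c) & e)) & ((b | e) & (d | ~c)))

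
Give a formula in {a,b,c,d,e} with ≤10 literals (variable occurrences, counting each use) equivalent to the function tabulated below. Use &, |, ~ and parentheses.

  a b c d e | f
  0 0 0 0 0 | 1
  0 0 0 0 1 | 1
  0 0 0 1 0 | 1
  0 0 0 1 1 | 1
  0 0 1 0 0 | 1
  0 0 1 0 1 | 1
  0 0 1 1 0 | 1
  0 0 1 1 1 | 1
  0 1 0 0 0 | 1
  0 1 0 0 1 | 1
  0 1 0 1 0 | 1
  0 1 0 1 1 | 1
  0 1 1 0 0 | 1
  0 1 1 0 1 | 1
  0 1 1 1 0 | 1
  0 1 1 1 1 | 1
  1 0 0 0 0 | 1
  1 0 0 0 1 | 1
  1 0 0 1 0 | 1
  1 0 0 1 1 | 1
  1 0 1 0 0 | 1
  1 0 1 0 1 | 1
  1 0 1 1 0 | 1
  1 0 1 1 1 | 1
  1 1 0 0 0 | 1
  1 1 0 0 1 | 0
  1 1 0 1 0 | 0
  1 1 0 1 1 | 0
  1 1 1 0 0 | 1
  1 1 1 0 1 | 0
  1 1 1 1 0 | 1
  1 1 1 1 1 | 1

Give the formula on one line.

  ~b = 11111111000000001111111100000000
  ~a = 11111111111111110000000000000000
  (~a | ~b) = 11111111111111111111111100000000
  (b & (~a | ~b)) = 00000000111111110000000000000000
  (~b | (b & (~a | ~b))) = 11111111111111111111111100000000
  (c & d) = 00000011000000110000001100000011
  ~e = 10101010101010101010101010101010
  ~d = 11001100110011001100110011001100
  (~e & ~d) = 10001000100010001000100010001000
  ((c & d) | (~e & ~d)) = 10001011100010111000101110001011
  ((~b | (b & (~a | ~b))) | ((c & d) | (~e & ~d))) = 11111111111111111111111110001011

((~b | (b & (~a | ~b))) | ((c & d) | (~e & ~d)))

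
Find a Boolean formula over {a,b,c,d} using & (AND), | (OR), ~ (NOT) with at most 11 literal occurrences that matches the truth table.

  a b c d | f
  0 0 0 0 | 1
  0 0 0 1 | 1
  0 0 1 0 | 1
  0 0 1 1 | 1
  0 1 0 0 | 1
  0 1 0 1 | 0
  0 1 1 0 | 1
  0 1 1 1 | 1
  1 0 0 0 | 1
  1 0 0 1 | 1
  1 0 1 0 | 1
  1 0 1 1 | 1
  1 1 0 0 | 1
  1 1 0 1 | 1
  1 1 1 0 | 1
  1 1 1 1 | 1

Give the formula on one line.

((c | ((c | ~d) & ~c)) | (((a | c) | ~b) & d))

  ~d = 1010101010101010
  (c | ~d) = 1011101110111011
  ~c = 1100110011001100
  ((c | ~d) & ~c) = 1000100010001000
  (c | ((c | ~d) & ~c)) = 1011101110111011
  (a | c) = 0011001111111111
  ~b = 1111000011110000
  ((a | c) | ~b) = 1111001111111111
  (((a | c) | ~b) & d) = 0101000101010101
  ((c | ((c | ~d) & ~c)) | (((a | c) | ~b) & d)) = 1111101111111111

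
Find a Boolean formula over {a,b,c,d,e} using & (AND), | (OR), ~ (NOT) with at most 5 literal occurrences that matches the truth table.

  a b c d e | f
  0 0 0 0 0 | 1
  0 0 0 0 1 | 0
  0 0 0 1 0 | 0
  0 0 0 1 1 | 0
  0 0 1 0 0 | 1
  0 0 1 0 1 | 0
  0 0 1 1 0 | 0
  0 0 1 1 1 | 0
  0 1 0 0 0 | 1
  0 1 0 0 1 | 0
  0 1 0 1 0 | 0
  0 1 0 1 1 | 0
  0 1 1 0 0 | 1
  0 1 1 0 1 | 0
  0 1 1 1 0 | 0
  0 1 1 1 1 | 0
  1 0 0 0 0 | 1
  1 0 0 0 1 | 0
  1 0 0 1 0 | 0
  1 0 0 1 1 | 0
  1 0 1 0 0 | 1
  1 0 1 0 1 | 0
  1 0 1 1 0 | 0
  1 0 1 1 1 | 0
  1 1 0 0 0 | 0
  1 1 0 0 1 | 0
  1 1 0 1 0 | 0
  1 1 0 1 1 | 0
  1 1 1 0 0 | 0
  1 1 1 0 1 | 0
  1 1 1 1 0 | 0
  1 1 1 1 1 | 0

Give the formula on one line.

  ~b = 11111111000000001111111100000000
  ~a = 11111111111111110000000000000000
  (~b | ~a) = 11111111111111111111111100000000
  ~e = 10101010101010101010101010101010
  ((~b | ~a) & ~e) = 10101010101010101010101000000000
  ~d = 11001100110011001100110011001100
  (((~b | ~a) & ~e) & ~d) = 10001000100010001000100000000000

(((~b | ~a) & ~e) & ~d)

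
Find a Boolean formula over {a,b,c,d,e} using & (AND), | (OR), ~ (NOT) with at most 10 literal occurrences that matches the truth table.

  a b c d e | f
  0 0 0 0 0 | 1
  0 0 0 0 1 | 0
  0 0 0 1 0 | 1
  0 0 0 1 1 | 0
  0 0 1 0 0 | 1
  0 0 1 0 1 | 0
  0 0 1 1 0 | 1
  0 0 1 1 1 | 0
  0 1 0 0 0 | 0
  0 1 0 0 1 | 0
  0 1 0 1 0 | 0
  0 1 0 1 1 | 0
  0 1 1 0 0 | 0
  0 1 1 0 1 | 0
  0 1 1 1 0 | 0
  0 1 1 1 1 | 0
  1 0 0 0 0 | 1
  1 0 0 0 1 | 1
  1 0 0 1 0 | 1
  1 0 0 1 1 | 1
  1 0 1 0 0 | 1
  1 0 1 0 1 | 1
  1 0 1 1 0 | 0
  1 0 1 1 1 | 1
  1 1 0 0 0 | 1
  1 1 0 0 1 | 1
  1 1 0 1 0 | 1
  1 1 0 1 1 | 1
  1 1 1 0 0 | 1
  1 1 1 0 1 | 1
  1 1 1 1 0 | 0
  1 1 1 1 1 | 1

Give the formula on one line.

(((~d | e) | ((~c | ~a) & ~e)) & ((~b & ~e) | a))

  ~d = 11001100110011001100110011001100
  (~d | e) = 11011101110111011101110111011101
  ~c = 11110000111100001111000011110000
  ~a = 11111111111111110000000000000000
  (~c | ~a) = 11111111111111111111000011110000
  ~e = 10101010101010101010101010101010
  ((~c | ~a) & ~e) = 10101010101010101010000010100000
  ((~d | e) | ((~c | ~a) & ~e)) = 11111111111111111111110111111101
  ~b = 11111111000000001111111100000000
  (~b & ~e) = 10101010000000001010101000000000
  ((~b & ~e) | a) = 10101010000000001111111111111111
  (((~d | e) | ((~c | ~a) & ~e)) & ((~b & ~e) | a)) = 10101010000000001111110111111101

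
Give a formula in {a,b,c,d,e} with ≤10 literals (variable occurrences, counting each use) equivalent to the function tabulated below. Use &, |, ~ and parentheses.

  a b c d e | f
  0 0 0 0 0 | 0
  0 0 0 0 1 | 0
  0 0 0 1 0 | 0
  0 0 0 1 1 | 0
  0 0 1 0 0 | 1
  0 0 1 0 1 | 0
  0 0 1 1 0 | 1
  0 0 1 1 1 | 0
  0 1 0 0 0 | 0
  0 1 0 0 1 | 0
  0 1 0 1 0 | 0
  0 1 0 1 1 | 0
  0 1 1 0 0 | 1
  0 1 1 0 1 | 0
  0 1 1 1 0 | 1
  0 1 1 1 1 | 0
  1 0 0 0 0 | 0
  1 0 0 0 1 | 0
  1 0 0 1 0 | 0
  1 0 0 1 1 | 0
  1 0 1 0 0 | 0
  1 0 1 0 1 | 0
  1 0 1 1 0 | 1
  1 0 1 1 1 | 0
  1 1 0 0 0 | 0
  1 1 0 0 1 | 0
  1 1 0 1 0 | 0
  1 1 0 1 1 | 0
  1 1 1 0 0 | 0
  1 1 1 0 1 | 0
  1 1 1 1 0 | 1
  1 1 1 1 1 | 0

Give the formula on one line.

  ~e = 10101010101010101010101010101010
  (~e | d) = 10111011101110111011101110111011
  ~a = 11111111111111110000000000000000
  ~d = 11001100110011001100110011001100
  (~a & ~d) = 11001100110011000000000000000000
  ~c = 11110000111100001111000011110000
  (~c | ~e) = 11111010111110101111101011111010
  (d & (~c | ~e)) = 00110010001100100011001000110010
  ((~a & ~d) | (d & (~c | ~e))) = 11111110111111100011001000110010
  (c & ((~a & ~d) | (d & (~c | ~e)))) = 00001110000011100000001000000010
  ((~e | d) & (c & ((~a & ~d) | (d & (~c | ~e))))) = 00001010000010100000001000000010

((~e | d) & (c & ((~a & ~d) | (d & (~c | ~e)))))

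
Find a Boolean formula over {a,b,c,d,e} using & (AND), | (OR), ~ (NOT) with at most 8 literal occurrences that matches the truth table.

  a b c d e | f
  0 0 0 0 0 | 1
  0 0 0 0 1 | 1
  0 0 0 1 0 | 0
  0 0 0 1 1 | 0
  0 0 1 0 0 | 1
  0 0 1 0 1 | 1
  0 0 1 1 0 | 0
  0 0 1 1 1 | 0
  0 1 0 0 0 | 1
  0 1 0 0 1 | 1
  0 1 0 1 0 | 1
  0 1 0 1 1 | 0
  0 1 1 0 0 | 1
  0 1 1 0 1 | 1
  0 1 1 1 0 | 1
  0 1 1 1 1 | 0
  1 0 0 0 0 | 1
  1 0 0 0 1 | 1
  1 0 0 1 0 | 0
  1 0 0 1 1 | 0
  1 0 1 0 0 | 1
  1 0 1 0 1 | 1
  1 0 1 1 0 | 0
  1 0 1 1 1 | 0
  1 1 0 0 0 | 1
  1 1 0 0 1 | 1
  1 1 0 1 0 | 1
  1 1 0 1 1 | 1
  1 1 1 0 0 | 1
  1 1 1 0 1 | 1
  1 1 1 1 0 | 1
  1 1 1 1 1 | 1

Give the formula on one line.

(((a | ~e) | ~d) & (~d | b))

  ~e = 10101010101010101010101010101010
  (a | ~e) = 10101010101010101111111111111111
  ~d = 11001100110011001100110011001100
  ((a | ~e) | ~d) = 11101110111011101111111111111111
  (~d | b) = 11001100111111111100110011111111
  (((a | ~e) | ~d) & (~d | b)) = 11001100111011101100110011111111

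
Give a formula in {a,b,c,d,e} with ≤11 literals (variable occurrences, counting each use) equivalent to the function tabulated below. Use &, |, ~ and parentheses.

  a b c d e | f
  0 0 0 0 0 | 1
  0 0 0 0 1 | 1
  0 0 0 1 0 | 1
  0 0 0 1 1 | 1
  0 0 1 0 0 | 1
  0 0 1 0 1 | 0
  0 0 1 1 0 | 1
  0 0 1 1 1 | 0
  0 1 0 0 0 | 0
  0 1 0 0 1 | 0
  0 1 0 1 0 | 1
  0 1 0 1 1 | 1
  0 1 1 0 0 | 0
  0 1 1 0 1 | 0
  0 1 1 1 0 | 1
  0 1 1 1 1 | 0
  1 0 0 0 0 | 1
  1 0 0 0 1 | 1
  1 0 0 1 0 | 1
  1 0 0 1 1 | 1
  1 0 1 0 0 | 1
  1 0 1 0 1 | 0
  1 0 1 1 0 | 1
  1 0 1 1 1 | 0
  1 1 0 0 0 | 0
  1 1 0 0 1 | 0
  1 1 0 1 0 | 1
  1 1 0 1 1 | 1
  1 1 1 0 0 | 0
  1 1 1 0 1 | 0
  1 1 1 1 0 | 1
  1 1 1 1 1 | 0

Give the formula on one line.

((~e | ((c & (d & (b & (~e & ~a)))) | ~c)) & (~b | d))

  ~e = 10101010101010101010101010101010
  ~a = 11111111111111110000000000000000
  (~e & ~a) = 10101010101010100000000000000000
  (b & (~e & ~a)) = 00000000101010100000000000000000
  (d & (b & (~e & ~a))) = 00000000001000100000000000000000
  (c & (d & (b & (~e & ~a)))) = 00000000000000100000000000000000
  ~c = 11110000111100001111000011110000
  ((c & (d & (b & (~e & ~a)))) | ~c) = 11110000111100101111000011110000
  (~e | ((c & (d & (b & (~e & ~a)))) | ~c)) = 11111010111110101111101011111010
  ~b = 11111111000000001111111100000000
  (~b | d) = 11111111001100111111111100110011
  ((~e | ((c & (d & (b & (~e & ~a)))) | ~c)) & (~b | d)) = 11111010001100101111101000110010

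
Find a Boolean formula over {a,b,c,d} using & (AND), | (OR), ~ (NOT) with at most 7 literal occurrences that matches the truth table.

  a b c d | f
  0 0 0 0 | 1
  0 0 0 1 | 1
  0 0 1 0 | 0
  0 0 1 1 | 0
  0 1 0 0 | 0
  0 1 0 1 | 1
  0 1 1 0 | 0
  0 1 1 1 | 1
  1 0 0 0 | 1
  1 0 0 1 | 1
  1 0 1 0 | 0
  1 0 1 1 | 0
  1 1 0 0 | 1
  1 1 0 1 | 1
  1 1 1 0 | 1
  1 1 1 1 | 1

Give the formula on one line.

((~c | b) & ((d | ~b) | a))

  ~c = 1100110011001100
  (~c | b) = 1100111111001111
  ~b = 1111000011110000
  (d | ~b) = 1111010111110101
  ((d | ~b) | a) = 1111010111111111
  ((~c | b) & ((d | ~b) | a)) = 1100010111001111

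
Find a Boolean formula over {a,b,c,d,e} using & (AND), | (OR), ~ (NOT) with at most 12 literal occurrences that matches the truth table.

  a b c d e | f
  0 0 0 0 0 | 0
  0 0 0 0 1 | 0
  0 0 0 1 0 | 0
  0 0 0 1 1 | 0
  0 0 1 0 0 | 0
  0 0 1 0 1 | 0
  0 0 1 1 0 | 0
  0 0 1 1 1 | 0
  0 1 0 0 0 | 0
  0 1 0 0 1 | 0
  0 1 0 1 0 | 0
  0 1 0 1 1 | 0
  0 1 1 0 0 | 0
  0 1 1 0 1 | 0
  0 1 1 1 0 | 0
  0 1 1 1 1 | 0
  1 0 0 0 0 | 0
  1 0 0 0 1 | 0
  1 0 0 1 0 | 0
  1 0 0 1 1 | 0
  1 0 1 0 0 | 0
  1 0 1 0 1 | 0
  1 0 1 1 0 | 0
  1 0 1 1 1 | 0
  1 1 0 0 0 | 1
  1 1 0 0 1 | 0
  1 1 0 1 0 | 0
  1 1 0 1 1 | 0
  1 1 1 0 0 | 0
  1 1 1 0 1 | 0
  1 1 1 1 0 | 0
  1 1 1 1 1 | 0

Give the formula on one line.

  ~d = 11001100110011001100110011001100
  (b & ~d) = 00000000110011000000000011001100
  ~e = 10101010101010101010101010101010
  (b & ~e) = 00000000101010100000000010101010
  (a & (b & ~e)) = 00000000000000000000000010101010
  ((b & ~d) & (a & (b & ~e))) = 00000000000000000000000010001000
  ~b = 11111111000000001111111100000000
  (d & ~b) = 00110011000000000011001100000000
  ~c = 11110000111100001111000011110000
  (~d & ~c) = 11000000110000001100000011000000
  ((d & ~b) | (~d & ~c)) = 11110011110000001111001111000000
  (((b & ~d) & (a & (b & ~e))) & ((d & ~b) | (~d & ~c))) = 00000000000000000000000010000000

(((b & ~d) & (a & (b & ~e))) & ((d & ~b) | (~d & ~c)))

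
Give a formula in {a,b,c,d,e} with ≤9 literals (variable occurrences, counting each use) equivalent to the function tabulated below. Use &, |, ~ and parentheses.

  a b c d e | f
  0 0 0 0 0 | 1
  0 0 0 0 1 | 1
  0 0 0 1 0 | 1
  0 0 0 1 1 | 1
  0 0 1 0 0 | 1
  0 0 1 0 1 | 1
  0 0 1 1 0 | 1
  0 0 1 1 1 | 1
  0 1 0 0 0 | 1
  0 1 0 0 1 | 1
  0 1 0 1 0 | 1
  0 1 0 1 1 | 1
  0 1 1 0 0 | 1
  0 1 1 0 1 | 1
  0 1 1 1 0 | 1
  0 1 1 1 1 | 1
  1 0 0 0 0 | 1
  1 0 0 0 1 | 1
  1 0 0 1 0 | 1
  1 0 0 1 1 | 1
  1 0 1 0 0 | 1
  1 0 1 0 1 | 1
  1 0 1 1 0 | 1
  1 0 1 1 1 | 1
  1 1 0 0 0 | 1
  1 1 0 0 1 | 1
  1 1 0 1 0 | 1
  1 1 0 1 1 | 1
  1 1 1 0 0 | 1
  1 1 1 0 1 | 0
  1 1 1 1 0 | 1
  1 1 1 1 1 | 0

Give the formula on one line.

  ~a = 11111111111111110000000000000000
  (d & ~a) = 00110011001100110000000000000000
  ~b = 11111111000000001111111100000000
  (e & ~b) = 01010101000000000101010100000000
  ~c = 11110000111100001111000011110000
  ((e & ~b) | ~c) = 11110101111100001111010111110000
  ((d & ~a) | ((e & ~b) | ~c)) = 11110111111100111111010111110000
  ~e = 10101010101010101010101010101010
  (~e | ~b) = 11111111101010101111111110101010
  (~a | (~e | ~b)) = 11111111111111111111111110101010
  (((d & ~a) | ((e & ~b) | ~c)) | (~a | (~e | ~b))) = 11111111111111111111111111111010

(((d & ~a) | ((e & ~b) | ~c)) | (~a | (~e | ~b)))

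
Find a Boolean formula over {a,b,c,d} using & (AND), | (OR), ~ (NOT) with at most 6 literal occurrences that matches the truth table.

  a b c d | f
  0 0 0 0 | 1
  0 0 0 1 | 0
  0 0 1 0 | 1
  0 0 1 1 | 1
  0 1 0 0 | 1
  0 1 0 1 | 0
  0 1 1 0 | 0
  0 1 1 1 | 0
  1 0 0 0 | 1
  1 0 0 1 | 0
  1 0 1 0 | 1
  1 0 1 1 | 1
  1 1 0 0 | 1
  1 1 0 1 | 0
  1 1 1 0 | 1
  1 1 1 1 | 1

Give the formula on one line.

  ~d = 1010101010101010
  ~c = 1100110011001100
  (~d & ~c) = 1000100010001000
  ~b = 1111000011110000
  (~b | a) = 1111000011111111
  ((~b | a) & c) = 0011000000110011
  ((~d & ~c) | ((~b | a) & c)) = 1011100010111011

((~d & ~c) | ((~b | a) & c))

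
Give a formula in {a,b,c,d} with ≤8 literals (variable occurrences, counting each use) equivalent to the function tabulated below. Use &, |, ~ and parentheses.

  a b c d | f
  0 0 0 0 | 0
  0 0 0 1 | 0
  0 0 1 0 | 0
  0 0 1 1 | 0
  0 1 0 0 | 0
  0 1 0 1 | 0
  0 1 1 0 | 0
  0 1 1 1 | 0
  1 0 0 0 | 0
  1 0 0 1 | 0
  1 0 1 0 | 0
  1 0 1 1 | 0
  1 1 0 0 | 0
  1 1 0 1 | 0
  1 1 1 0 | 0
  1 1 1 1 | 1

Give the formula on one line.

  ~a = 1111111100000000
  (c & d) = 0001000100010001
  (~a | (c & d)) = 1111111100010001
  ~d = 1010101010101010
  (~d | c) = 1011101110111011
  ((~d | c) & a) = 0000000010111011
  (b & ((~d | c) & a)) = 0000000000001011
  ((~a | (c & d)) & (b & ((~d | c) & a))) = 0000000000000001

((~a | (c & d)) & (b & ((~d | c) & a)))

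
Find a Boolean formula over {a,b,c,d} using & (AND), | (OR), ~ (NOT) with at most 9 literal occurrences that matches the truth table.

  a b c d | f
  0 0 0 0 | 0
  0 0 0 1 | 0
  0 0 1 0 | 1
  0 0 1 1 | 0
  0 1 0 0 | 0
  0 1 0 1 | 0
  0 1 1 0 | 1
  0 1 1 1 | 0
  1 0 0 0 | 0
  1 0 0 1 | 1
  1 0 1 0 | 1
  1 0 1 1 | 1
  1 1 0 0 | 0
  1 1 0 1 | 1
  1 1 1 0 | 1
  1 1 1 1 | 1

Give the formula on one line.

((((d & (~b & a)) | ~d) & (c | d)) | ((d & b) & a))

  ~b = 1111000011110000
  (~b & a) = 0000000011110000
  (d & (~b & a)) = 0000000001010000
  ~d = 1010101010101010
  ((d & (~b & a)) | ~d) = 1010101011111010
  (c | d) = 0111011101110111
  (((d & (~b & a)) | ~d) & (c | d)) = 0010001001110010
  (d & b) = 0000010100000101
  ((d & b) & a) = 0000000000000101
  ((((d & (~b & a)) | ~d) & (c | d)) | ((d & b) & a)) = 0010001001110111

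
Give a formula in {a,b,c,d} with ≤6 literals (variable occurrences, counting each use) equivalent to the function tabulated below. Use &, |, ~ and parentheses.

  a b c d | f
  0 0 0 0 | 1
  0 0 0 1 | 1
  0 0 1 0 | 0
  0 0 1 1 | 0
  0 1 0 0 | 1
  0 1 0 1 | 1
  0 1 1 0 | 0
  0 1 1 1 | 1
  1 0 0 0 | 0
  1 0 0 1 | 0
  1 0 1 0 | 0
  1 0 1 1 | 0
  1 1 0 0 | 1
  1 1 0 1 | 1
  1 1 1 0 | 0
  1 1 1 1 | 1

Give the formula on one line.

  ~a = 1111111100000000
  (a & b) = 0000000000001111
  (~a | (a & b)) = 1111111100001111
  (d & b) = 0000010100000101
  ~c = 1100110011001100
  ((d & b) | ~c) = 1100110111001101
  ((~a | (a & b)) & ((d & b) | ~c)) = 1100110100001101

((~a | (a & b)) & ((d & b) | ~c))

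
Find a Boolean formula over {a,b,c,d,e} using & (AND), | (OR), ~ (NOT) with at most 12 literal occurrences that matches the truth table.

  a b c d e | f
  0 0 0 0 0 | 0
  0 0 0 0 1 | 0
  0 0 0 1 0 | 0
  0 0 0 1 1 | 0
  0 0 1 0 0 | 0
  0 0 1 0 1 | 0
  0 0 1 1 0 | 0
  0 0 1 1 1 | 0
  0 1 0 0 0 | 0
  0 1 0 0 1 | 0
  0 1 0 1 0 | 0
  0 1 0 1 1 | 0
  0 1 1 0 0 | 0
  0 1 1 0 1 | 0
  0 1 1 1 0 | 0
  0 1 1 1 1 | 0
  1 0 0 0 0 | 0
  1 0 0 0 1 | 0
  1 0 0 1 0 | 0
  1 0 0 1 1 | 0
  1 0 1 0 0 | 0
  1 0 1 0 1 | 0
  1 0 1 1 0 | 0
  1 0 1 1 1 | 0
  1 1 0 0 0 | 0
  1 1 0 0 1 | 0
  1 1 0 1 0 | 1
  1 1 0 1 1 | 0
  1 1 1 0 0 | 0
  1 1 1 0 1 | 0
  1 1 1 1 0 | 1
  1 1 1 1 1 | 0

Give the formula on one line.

((~e & (((b | (a & ~d)) & (~e | ~c)) & d)) & (d & a))

  ~e = 10101010101010101010101010101010
  ~d = 11001100110011001100110011001100
  (a & ~d) = 00000000000000001100110011001100
  (b | (a & ~d)) = 00000000111111111100110011111111
  ~c = 11110000111100001111000011110000
  (~e | ~c) = 11111010111110101111101011111010
  ((b | (a & ~d)) & (~e | ~c)) = 00000000111110101100100011111010
  (((b | (a & ~d)) & (~e | ~c)) & d) = 00000000001100100000000000110010
  (~e & (((b | (a & ~d)) & (~e | ~c)) & d)) = 00000000001000100000000000100010
  (d & a) = 00000000000000000011001100110011
  ((~e & (((b | (a & ~d)) & (~e | ~c)) & d)) & (d & a)) = 00000000000000000000000000100010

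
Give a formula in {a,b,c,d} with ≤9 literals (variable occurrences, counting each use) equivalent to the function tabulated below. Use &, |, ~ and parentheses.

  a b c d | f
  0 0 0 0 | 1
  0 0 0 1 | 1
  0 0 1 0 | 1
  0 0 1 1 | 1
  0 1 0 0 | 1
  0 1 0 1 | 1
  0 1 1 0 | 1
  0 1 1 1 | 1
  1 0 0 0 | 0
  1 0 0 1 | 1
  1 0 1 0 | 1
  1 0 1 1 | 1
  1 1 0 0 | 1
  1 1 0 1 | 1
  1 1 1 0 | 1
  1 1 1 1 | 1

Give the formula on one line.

  ~a = 1111111100000000
  (~a | c) = 1111111100110011
  (b | d) = 0101111101011111
  ~d = 1010101010101010
  (c | ~d) = 1011101110111011
  (a | (c | ~d)) = 1011101111111111
  ((b | d) & (a | (c | ~d))) = 0001101101011111
  (a & ((b | d) & (a | (c | ~d)))) = 0000000001011111
  ((~a | c) | (a & ((b | d) & (a | (c | ~d))))) = 1111111101111111

((~a | c) | (a & ((b | d) & (a | (c | ~d)))))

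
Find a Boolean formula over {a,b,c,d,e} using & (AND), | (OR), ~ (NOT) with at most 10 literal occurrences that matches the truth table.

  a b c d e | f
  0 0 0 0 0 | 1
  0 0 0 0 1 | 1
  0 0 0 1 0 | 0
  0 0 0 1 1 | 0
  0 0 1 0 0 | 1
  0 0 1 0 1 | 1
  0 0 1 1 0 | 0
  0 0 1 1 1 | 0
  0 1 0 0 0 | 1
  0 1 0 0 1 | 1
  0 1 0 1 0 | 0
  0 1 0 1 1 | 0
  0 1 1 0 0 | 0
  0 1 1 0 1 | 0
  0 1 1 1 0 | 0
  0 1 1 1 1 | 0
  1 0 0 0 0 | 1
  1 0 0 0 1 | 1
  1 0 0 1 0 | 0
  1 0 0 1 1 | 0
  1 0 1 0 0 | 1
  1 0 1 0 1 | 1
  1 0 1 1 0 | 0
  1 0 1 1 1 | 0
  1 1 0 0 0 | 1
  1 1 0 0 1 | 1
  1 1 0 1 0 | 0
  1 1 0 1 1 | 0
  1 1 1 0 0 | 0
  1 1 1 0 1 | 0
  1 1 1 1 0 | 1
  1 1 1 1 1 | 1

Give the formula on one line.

  ~c = 11110000111100001111000011110000
  ~b = 11111111000000001111111100000000
  (~c | ~b) = 11111111111100001111111111110000
  ~d = 11001100110011001100110011001100
  ((~c | ~b) & ~d) = 11001100110000001100110011000000
  (a & c) = 00000000000000000000111100001111
  ((a & c) & d) = 00000000000000000000001100000011
  (((a & c) & d) & b) = 00000000000000000000000000000011
  (((~c | ~b) & ~d) | (((a & c) & d) & b)) = 11001100110000001100110011000011

(((~c | ~b) & ~d) | (((a & c) & d) & b))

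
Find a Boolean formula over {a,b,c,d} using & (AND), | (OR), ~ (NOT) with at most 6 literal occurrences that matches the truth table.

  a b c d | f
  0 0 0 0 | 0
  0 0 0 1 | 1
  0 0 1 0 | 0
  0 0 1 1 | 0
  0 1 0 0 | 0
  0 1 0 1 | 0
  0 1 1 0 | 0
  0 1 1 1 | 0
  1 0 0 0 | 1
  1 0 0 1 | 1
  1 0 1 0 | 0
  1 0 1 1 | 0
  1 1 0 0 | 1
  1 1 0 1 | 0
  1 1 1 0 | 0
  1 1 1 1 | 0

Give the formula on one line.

  ~d = 1010101010101010
  (~d & a) = 0000000010101010
  ~b = 1111000011110000
  (~b & d) = 0101000001010000
  ((~b & d) | c) = 0111001101110011
  ((~d & a) | ((~b & d) | c)) = 0111001111111011
  ~c = 1100110011001100
  (((~d & a) | ((~b & d) | c)) & ~c) = 0100000011001000

(((~d & a) | ((~b & d) | c)) & ~c)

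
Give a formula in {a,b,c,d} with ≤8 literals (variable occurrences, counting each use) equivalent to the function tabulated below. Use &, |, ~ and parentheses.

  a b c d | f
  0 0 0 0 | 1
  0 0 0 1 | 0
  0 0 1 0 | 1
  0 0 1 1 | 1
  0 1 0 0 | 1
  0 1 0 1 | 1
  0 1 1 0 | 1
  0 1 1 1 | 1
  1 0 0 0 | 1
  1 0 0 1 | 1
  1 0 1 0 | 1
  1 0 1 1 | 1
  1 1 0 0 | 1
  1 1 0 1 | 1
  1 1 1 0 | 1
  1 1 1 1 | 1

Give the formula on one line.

((a | (~d | b)) | (d & c))

  ~d = 1010101010101010
  (~d | b) = 1010111110101111
  (a | (~d | b)) = 1010111111111111
  (d & c) = 0001000100010001
  ((a | (~d | b)) | (d & c)) = 1011111111111111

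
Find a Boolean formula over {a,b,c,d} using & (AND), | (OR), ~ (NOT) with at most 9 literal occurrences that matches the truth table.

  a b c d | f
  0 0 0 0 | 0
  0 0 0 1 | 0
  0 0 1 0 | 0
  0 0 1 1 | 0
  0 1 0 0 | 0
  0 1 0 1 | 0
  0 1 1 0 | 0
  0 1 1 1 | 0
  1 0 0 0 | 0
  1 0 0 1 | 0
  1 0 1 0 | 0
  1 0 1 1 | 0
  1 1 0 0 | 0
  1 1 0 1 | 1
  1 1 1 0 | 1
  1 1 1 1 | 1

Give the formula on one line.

  ~a = 1111111100000000
  (~a | c) = 1111111100110011
  (a & d) = 0000000001010101
  (~a | (a & d)) = 1111111101010101
  ((~a | c) | (~a | (a & d))) = 1111111101110111
  (((~a | c) | (~a | (a & d))) & a) = 0000000001110111
  ((((~a | c) | (~a | (a & d))) & a) & b) = 0000000000000111

((((~a | c) | (~a | (a & d))) & a) & b)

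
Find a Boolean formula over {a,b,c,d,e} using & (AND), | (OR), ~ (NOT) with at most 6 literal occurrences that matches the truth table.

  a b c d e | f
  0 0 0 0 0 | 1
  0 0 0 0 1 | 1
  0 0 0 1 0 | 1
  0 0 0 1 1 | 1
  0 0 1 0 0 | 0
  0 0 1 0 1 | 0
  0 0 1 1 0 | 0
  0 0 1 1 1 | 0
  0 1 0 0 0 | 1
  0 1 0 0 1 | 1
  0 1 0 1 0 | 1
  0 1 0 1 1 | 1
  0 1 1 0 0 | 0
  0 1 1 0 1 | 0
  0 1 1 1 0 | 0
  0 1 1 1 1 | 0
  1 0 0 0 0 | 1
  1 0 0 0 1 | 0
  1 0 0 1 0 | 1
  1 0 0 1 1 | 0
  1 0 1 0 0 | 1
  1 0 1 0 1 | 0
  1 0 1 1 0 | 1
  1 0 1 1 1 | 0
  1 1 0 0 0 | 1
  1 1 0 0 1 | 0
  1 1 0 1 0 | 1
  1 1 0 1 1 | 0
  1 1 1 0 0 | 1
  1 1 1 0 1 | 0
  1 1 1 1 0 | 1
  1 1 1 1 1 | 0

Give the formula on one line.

((~a & ~c) | (a & ~e))

  ~a = 11111111111111110000000000000000
  ~c = 11110000111100001111000011110000
  (~a & ~c) = 11110000111100000000000000000000
  ~e = 10101010101010101010101010101010
  (a & ~e) = 00000000000000001010101010101010
  ((~a & ~c) | (a & ~e)) = 11110000111100001010101010101010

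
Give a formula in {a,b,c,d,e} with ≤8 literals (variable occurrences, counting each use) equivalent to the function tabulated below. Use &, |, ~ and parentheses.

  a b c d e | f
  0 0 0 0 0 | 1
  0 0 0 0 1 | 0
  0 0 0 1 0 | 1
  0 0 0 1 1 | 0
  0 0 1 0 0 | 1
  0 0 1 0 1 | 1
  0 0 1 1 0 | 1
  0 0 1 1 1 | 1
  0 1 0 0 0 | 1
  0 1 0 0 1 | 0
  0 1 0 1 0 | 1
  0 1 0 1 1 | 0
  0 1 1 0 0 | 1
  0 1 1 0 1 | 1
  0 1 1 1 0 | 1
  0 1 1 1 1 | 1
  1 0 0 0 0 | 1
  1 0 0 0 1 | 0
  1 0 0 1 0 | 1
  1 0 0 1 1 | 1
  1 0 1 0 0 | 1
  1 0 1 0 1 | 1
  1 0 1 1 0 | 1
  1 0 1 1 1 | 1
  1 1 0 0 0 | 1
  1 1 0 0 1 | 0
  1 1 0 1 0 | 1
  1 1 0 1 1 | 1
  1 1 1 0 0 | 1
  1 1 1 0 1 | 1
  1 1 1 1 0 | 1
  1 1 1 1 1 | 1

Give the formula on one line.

(c | ((d & a) | ((~e & ~c) | (~d & c))))

  (d & a) = 00000000000000000011001100110011
  ~e = 10101010101010101010101010101010
  ~c = 11110000111100001111000011110000
  (~e & ~c) = 10100000101000001010000010100000
  ~d = 11001100110011001100110011001100
  (~d & c) = 00001100000011000000110000001100
  ((~e & ~c) | (~d & c)) = 10101100101011001010110010101100
  ((d & a) | ((~e & ~c) | (~d & c))) = 10101100101011001011111110111111
  (c | ((d & a) | ((~e & ~c) | (~d & c)))) = 10101111101011111011111110111111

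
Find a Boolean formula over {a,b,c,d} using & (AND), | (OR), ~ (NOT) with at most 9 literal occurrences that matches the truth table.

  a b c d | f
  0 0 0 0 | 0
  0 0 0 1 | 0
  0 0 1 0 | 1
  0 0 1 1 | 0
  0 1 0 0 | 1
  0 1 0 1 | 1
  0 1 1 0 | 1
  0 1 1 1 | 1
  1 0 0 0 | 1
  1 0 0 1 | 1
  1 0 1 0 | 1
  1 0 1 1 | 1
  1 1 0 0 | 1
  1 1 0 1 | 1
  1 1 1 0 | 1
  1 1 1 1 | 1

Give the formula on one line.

((((c | b) & ~d) | ((~b | ~a) & b)) | a)

  (c | b) = 0011111100111111
  ~d = 1010101010101010
  ((c | b) & ~d) = 0010101000101010
  ~b = 1111000011110000
  ~a = 1111111100000000
  (~b | ~a) = 1111111111110000
  ((~b | ~a) & b) = 0000111100000000
  (((c | b) & ~d) | ((~b | ~a) & b)) = 0010111100101010
  ((((c | b) & ~d) | ((~b | ~a) & b)) | a) = 0010111111111111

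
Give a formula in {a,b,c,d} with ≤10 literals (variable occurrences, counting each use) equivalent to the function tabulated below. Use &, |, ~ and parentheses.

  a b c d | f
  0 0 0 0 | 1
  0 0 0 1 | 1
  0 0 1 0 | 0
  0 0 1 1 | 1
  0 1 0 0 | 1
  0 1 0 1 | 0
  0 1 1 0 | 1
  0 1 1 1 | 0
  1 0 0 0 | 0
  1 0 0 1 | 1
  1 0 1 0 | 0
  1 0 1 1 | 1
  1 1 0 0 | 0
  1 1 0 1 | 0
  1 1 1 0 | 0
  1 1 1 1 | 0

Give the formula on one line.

  ~d = 1010101010101010
  (a | b) = 0000111111111111
  (~d & (a | b)) = 0000101010101010
  ~b = 1111000011110000
  ~c = 1100110011001100
  (~c | d) = 1101110111011101
  (~b & (~c | d)) = 1101000011010000
  ((~d & (a | b)) | (~b & (~c | d))) = 1101101011111010
  ~a = 1111111100000000
  (d | ~a) = 1111111101010101
  (((~d & (a | b)) | (~b & (~c | d))) & (d | ~a)) = 1101101001010000

(((~d & (a | b)) | (~b & (~c | d))) & (d | ~a))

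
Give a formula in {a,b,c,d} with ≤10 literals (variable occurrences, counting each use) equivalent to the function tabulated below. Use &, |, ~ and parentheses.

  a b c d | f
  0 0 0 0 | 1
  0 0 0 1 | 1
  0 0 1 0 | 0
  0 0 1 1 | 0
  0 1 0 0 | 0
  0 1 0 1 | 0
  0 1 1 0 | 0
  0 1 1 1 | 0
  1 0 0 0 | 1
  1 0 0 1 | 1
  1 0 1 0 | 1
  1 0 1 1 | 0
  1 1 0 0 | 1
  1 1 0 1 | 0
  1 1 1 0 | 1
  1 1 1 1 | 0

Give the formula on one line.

  ~b = 1111000011110000
  (c | ~b) = 1111001111110011
  ~d = 1010101010101010
  (~d | c) = 1011101110111011
  ((~d | c) & a) = 0000000010111011
  ((c | ~b) | ((~d | c) & a)) = 1111001111111011
  ~c = 1100110011001100
  (a & ~d) = 0000000010101010
  (~c | (a & ~d)) = 1100110011101110
  (((c | ~b) | ((~d | c) & a)) & (~c | (a & ~d))) = 1100000011101010

(((c | ~b) | ((~d | c) & a)) & (~c | (a & ~d)))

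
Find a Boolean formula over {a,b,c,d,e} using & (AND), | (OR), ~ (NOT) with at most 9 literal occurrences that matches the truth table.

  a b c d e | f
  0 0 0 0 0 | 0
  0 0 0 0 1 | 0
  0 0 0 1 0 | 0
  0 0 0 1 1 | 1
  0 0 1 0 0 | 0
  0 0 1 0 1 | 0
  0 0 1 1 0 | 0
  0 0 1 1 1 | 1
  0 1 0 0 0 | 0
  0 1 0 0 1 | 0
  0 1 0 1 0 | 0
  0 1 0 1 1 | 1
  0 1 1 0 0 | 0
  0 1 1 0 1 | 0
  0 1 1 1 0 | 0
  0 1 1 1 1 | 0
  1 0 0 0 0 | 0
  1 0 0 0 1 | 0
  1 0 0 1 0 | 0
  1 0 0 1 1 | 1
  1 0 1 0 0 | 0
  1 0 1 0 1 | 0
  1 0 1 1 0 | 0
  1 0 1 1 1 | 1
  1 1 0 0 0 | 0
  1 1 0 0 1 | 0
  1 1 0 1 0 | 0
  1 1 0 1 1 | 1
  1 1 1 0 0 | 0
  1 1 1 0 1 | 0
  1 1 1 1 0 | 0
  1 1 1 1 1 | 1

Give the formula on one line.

  ~b = 11111111000000001111111100000000
  ~c = 11110000111100001111000011110000
  ~e = 10101010101010101010101010101010
  (~c | ~e) = 11111010111110101111101011111010
  (~b | (~c | ~e)) = 11111111111110101111111111111010
  ((~b | (~c | ~e)) | a) = 11111111111110101111111111111111
  (e & d) = 00010001000100010001000100010001
  (((~b | (~c | ~e)) | a) & (e & d)) = 00010001000100000001000100010001

(((~b | (~c | ~e)) | a) & (e & d))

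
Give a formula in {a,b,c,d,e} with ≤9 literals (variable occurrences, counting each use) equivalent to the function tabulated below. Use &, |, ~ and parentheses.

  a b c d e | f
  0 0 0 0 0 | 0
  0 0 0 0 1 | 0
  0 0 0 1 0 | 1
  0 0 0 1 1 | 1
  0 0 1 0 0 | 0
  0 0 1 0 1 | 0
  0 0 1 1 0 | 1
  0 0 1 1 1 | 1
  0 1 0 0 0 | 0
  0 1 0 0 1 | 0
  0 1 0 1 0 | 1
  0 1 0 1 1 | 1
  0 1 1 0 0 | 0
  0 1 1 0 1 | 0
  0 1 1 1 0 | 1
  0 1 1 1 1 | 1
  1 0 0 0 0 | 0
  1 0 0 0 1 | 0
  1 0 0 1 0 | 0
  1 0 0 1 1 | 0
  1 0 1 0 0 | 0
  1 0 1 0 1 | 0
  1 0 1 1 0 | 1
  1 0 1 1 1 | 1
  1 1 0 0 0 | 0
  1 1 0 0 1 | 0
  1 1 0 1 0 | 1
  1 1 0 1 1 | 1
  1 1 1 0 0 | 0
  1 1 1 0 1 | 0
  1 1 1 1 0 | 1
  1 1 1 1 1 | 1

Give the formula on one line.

  ~d = 11001100110011001100110011001100
  (~d | b) = 11001100111111111100110011111111
  ((~d | b) & d) = 00000000001100110000000000110011
  ~a = 11111111111111110000000000000000
  (c | ~a) = 11111111111111110000111100001111
  (((~d | b) & d) | (c | ~a)) = 11111111111111110000111100111111
  (d & (((~d | b) & d) | (c | ~a))) = 00110011001100110000001100110011

(d & (((~d | b) & d) | (c | ~a)))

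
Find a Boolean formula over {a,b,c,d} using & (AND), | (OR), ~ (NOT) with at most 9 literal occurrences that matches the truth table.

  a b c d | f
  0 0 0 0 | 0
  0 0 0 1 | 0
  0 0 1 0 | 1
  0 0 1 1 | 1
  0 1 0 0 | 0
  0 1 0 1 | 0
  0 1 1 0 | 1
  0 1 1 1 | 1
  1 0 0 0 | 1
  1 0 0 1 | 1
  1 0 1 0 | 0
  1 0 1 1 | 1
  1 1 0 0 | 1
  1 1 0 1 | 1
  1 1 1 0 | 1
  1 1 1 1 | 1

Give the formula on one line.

(((d | (b | ~a)) & c) | (a & (~c | b)))

  ~a = 1111111100000000
  (b | ~a) = 1111111100001111
  (d | (b | ~a)) = 1111111101011111
  ((d | (b | ~a)) & c) = 0011001100010011
  ~c = 1100110011001100
  (~c | b) = 1100111111001111
  (a & (~c | b)) = 0000000011001111
  (((d | (b | ~a)) & c) | (a & (~c | b))) = 0011001111011111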